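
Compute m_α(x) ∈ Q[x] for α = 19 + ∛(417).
m_α(x) = x^3 - 57x^2 + 1083x - 7276

Set β = α - 19 = ∛(417), so β^3 = 417. Then (α - 19)^3 - 417 = 0, i.e. α is a root of g(x) = (x - 19)^3 - 417 = x^3 - 57x^2 + 1083x - 7276. Since g(x) = h(x - 19) where h(x) = x^3 - 417, and h is irreducible over Q (because 417 is not a perfect cube, so h has no rational root, and a monic cubic with no rational root is irreducible), g is also irreducible (irreducibility is preserved under the substitution x → x - 19). Hence m_α(x) = x^3 - 57x^2 + 1083x - 7276.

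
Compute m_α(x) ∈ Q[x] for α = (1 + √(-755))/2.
m_α(x) = x^2 - x + 189

From 2α - 1 = √(-755), squaring gives (2α - 1)^2 = -755, i.e. 4α^2 - 4α + 1 = -755, so α^2 - α + (1 + 755)/4 = 0. Since -755 ≡ 1 (mod 4), (1 + 755)/4 = 189 ∈ Z. The polynomial x^2 - x + 189 has discriminant 1 - 4·(189) = -755, which is not a perfect square in Q (d = -755 is squarefree and ≠ 1), so x^2 - x + 189 is irreducible over Q. It is the minimal polynomial of α.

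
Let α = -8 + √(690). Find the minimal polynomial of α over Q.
m_α(x) = x^2 + 16x - 626

From α + 8 = √(690), squaring gives (α + 8)^2 = 690, i.e. α^2 + 16α + 64 = 690, so α^2 + 16α - 626 = 0. The discriminant of x^2 + 16x - 626 is (16)^2 - 4·(-626) = 256 + 2504 = 2760, and 4·(690) is not a perfect square in Q since 690 is squarefree and ≠ 1. Hence x^2 + 16x - 626 is irreducible over Q and is the minimal polynomial of α.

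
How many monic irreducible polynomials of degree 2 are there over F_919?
There are 421821 monic irreducible polynomials of degree 2 over F_919

Each element of F_{919^2} that lies in no proper subfield is a root of exactly one monic irreducible of degree 2 over F_919, and each such polynomial has 2 distinct roots in F_{919^2}. By Möbius inversion the count is N_919(2) = (1/2) Σ_{d|2} μ(2/d) · 919^d = (1/2)(μ(2)·919^1 + μ(1)·919^2) = 843642/2 = 421821.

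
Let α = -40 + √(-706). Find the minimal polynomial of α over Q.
m_α(x) = x^2 + 80x + 2306

From α + 40 = √(-706), squaring gives (α + 40)^2 = -706, i.e. α^2 + 80α + 1600 = -706, so α^2 + 80α + 2306 = 0. The discriminant of x^2 + 80x + 2306 is (80)^2 - 4·(2306) = 6400 - 9224 = -2824, and 4·(-706) is not a perfect square in Q since -706 is squarefree and ≠ 1. Hence x^2 + 80x + 2306 is irreducible over Q and is the minimal polynomial of α.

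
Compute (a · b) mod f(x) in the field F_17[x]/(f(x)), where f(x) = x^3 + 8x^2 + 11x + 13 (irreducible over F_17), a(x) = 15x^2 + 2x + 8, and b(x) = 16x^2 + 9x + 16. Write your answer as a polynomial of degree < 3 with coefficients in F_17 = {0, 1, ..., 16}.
a · b ≡ 6x^2 + 15x + 1 (mod f(x))

Multiply in F_17[x]: a(x)·b(x) = (15x^2 + 2x + 8)·(16x^2 + 9x + 16) = 2x^4 + 14x^3 + 12x^2 + 2x + 9. This has degree ≥ 3, so divide by f(x) over F_17: 2x^4 + 14x^3 + 12x^2 + 2x + 9 = (2x + 15)·(x^3 + 8x^2 + 11x + 13) + (6x^2 + 15x + 1). Hence a·b ≡ 6x^2 + 15x + 1 (mod f). (F_17[x]/(f) is a field with 17^3 = 4913 elements since f is irreducible of degree 3.)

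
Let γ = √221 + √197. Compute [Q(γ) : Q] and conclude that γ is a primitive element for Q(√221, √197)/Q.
[Q(γ) : Q] = 4 (equivalently, Q(γ) = Q(√221, √197))

Obviously Q(γ) ⊆ Q(√221, √197), and [Q(√221, √197):Q] = 4 (since 221, 197 are distinct squarefree integers > 1 with 43537 not a perfect square). To show equality we compute the minimal polynomial of γ. From γ = √221 + √197: γ^2 = 221 + 2√(43537) + 197 = 418 + 2√(43537), so γ^2 - 418 = 2√(43537); squaring, (γ^2 - 418)^2 = 4·43537, i.e. γ^4 - 836γ^2 + 174724 - 174148 = 0, i.e. γ^4 - 836γ^2 + 576 = 0. So γ is a root of x^4 - 836x^2 + 576. This polynomial is irreducible over Q: it has no rational root (each ±√221 ± √197 is irrational), and any factorization into two quadratics over Q would force √(43537) ∈ Q (pairing opposite roots) or √221, √197 ∈ Q (other pairings), all impossible. Hence [Q(γ):Q] = 4 = [Q(√221, √197):Q], so Q(γ) = Q(√221, √197).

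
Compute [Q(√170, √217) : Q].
[Q(√170, √217) : Q] = 4

[Q(√170):Q] = 2 (min poly x^2 - 170, irreducible since 170 is squarefree > 1). For the top step, suppose √217 ∈ Q(√170), say √217 = c + d√170 with c, d ∈ Q. Squaring: 217 = c^2 + 170d^2 + 2cd√170. Since √170 ∉ Q this forces 2cd = 0. If d = 0 then √217 = c ∈ Q, contradicting 217 squarefree > 1. If c = 0 then 217 = 170d^2, so 170·217 = (170d)^2 is a perfect square in Q — but 170·217 = 36890 is not a perfect square (since 170 and 217 are distinct squarefree integers). Contradiction. Hence √217 ∉ Q(√170), so x^2 - 217 stays irreducible over Q(√170) and [Q(√170, √217) : Q(√170)] = 2. By the tower law, [Q(√170, √217) : Q] = 2 · 2 = 4.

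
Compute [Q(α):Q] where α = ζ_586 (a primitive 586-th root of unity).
[Q(α):Q] = 292

The minimal polynomial of ζ_586 over Q is the 586-th cyclotomic polynomial Φ_586(x), which is irreducible over Q and has degree φ(586) = 292. Hence [Q(α):Q] = φ(586) = 292.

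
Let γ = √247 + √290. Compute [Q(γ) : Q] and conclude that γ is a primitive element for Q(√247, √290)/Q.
[Q(γ) : Q] = 4 (equivalently, Q(γ) = Q(√247, √290))

Obviously Q(γ) ⊆ Q(√247, √290), and [Q(√247, √290):Q] = 4 (since 247, 290 are distinct squarefree integers > 1 with 71630 not a perfect square). To show equality we compute the minimal polynomial of γ. From γ = √247 + √290: γ^2 = 247 + 2√(71630) + 290 = 537 + 2√(71630), so γ^2 - 537 = 2√(71630); squaring, (γ^2 - 537)^2 = 4·71630, i.e. γ^4 - 1074γ^2 + 288369 - 286520 = 0, i.e. γ^4 - 1074γ^2 + 1849 = 0. So γ is a root of x^4 - 1074x^2 + 1849. This polynomial is irreducible over Q: it has no rational root (each ±√247 ± √290 is irrational), and any factorization into two quadratics over Q would force √(71630) ∈ Q (pairing opposite roots) or √247, √290 ∈ Q (other pairings), all impossible. Hence [Q(γ):Q] = 4 = [Q(√247, √290):Q], so Q(γ) = Q(√247, √290).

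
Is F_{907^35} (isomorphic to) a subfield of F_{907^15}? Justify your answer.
No: F_{907^35} is not a subfield of F_{907^15}

F_{p^m} embeds in F_{p^n} iff m | n. Here 35 ∤ 15 (since 15 = 0·35 + 15 with remainder 15 ≠ 0), so F_{907^35} is not a subfield of F_{907^15}. Equivalently: if it were, the tower law would give 35 = [F_{907^35}:F_907] dividing [F_{907^15}:F_907] = 15, contradiction.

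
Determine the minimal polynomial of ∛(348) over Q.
m_α(x) = x^3 - 348

α satisfies α^3 = 348, so x^3 - 348 annihilates α. By the rational root test, a rational root p/q (in lowest terms) of x^3 - 348 would satisfy p^3 = 348 q^3, forcing q = 1 and p^3 = 348; but 348 is not a perfect cube, contradiction. A monic cubic over Q with no rational root is irreducible (any nontrivial factorization would include a linear factor). Hence x^3 - 348 is the minimal polynomial of α, and in particular [Q(α):Q] = 3.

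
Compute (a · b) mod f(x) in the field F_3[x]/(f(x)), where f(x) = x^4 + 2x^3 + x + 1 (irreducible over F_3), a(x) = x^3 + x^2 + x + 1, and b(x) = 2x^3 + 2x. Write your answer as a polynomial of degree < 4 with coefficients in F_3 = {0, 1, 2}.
a · b ≡ x^3 + 2x^2 + 2x + 1 (mod f(x))

Multiply in F_3[x]: a(x)·b(x) = (x^3 + x^2 + x + 1)·(2x^3 + 2x) = 2x^6 + 2x^5 + x^4 + x^3 + 2x^2 + 2x. This has degree ≥ 4, so divide by f(x) over F_3: 2x^6 + 2x^5 + x^4 + x^3 + 2x^2 + 2x = (2x^2 + x + 2)·(x^4 + 2x^3 + x + 1) + (x^3 + 2x^2 + 2x + 1). Hence a·b ≡ x^3 + 2x^2 + 2x + 1 (mod f). (F_3[x]/(f) is a field with 3^4 = 81 elements since f is irreducible of degree 4.)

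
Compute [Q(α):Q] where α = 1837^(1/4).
[Q(α):Q] = 4

α is a root of x^4 - 1837. By Eisenstein's criterion at the prime p = 11 (which divides the constant term 1837 but p^2 = 121 does not, since 1837 is squarefree), x^4 - 1837 is irreducible over Q. Hence [Q(α):Q] = 4.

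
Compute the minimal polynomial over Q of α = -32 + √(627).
m_α(x) = x^2 + 64x + 397

From α + 32 = √(627), squaring gives (α + 32)^2 = 627, i.e. α^2 + 64α + 1024 = 627, so α^2 + 64α + 397 = 0. The discriminant of x^2 + 64x + 397 is (64)^2 - 4·(397) = 4096 - 1588 = 2508, and 4·(627) is not a perfect square in Q since 627 is squarefree and ≠ 1. Hence x^2 + 64x + 397 is irreducible over Q and is the minimal polynomial of α.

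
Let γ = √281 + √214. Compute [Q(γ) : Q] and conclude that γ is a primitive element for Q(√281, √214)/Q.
[Q(γ) : Q] = 4 (equivalently, Q(γ) = Q(√281, √214))

Obviously Q(γ) ⊆ Q(√281, √214), and [Q(√281, √214):Q] = 4 (since 281, 214 are distinct squarefree integers > 1 with 60134 not a perfect square). To show equality we compute the minimal polynomial of γ. From γ = √281 + √214: γ^2 = 281 + 2√(60134) + 214 = 495 + 2√(60134), so γ^2 - 495 = 2√(60134); squaring, (γ^2 - 495)^2 = 4·60134, i.e. γ^4 - 990γ^2 + 245025 - 240536 = 0, i.e. γ^4 - 990γ^2 + 4489 = 0. So γ is a root of x^4 - 990x^2 + 4489. This polynomial is irreducible over Q: it has no rational root (each ±√281 ± √214 is irrational), and any factorization into two quadratics over Q would force √(60134) ∈ Q (pairing opposite roots) or √281, √214 ∈ Q (other pairings), all impossible. Hence [Q(γ):Q] = 4 = [Q(√281, √214):Q], so Q(γ) = Q(√281, √214).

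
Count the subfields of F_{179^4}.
F_{179^4} has 3 subfields

The subfields of F_{p^n} are exactly the fields F_{p^d} for d | n (each is the fixed field of the unique index-d subgroup of Gal(F_{p^n}/F_p) ≅ Z/nZ). The divisors of n = 4 are {1, 2, 4}, giving 3 subfields: F_{179^1}, F_{179^2}, F_{179^4}.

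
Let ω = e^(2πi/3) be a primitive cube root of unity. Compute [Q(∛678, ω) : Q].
[Q(∛678, ω) : Q] = 6

[Q(∛678):Q] = 3 (min poly x^3 - 678, irreducible since 678 is not a perfect cube). [Q(ω):Q] = 2 (min poly x^2 + x + 1). Since Q(∛678) ⊂ R and ω ∉ R, we have ω ∉ Q(∛678), so x^2 + x + 1 remains irreducible over Q(∛678) and [Q(∛678, ω) : Q(∛678)] = 2. By the tower law, [Q(∛678, ω) : Q] = 3 · 2 = 6. (In fact Q(∛678, ω) is the splitting field of x^3 - 678 over Q.)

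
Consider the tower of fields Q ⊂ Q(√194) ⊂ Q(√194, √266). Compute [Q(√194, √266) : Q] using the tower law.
[Q(√194, √266) : Q] = 4

[Q(√194):Q] = 2 (min poly x^2 - 194, irreducible since 194 is squarefree > 1). For the top step, suppose √266 ∈ Q(√194), say √266 = c + d√194 with c, d ∈ Q. Squaring: 266 = c^2 + 194d^2 + 2cd√194. Since √194 ∉ Q this forces 2cd = 0. If d = 0 then √266 = c ∈ Q, contradicting 266 squarefree > 1. If c = 0 then 266 = 194d^2, so 194·266 = (194d)^2 is a perfect square in Q — but 194·266 = 51604 is not a perfect square (since 194 and 266 are distinct squarefree integers). Contradiction. Hence √266 ∉ Q(√194), so x^2 - 266 stays irreducible over Q(√194) and [Q(√194, √266) : Q(√194)] = 2. By the tower law, [Q(√194, √266) : Q] = 2 · 2 = 4.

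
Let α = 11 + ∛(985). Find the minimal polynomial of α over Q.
m_α(x) = x^3 - 33x^2 + 363x - 2316

Set β = α - 11 = ∛(985), so β^3 = 985. Then (α - 11)^3 - 985 = 0, i.e. α is a root of g(x) = (x - 11)^3 - 985 = x^3 - 33x^2 + 363x - 2316. Since g(x) = h(x - 11) where h(x) = x^3 - 985, and h is irreducible over Q (because 985 is not a perfect cube, so h has no rational root, and a monic cubic with no rational root is irreducible), g is also irreducible (irreducibility is preserved under the substitution x → x - 11). Hence m_α(x) = x^3 - 33x^2 + 363x - 2316.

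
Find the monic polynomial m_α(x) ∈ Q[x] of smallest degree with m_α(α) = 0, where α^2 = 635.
m_α(x) = x^2 - 635

α satisfies α^2 - 635 = 0, so x^2 - 635 annihilates α. Since d = 635 is squarefree and ≠ 1, it is not a perfect square in Q, so x^2 - 635 has no rational root and is therefore irreducible over Q (a degree-2 polynomial over a field is irreducible iff it has no root). Hence m_α(x) = x^2 - 635.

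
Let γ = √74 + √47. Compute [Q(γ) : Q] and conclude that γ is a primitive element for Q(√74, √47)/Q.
[Q(γ) : Q] = 4 (equivalently, Q(γ) = Q(√74, √47))

Obviously Q(γ) ⊆ Q(√74, √47), and [Q(√74, √47):Q] = 4 (since 74, 47 are distinct squarefree integers > 1 with 3478 not a perfect square). To show equality we compute the minimal polynomial of γ. From γ = √74 + √47: γ^2 = 74 + 2√(3478) + 47 = 121 + 2√(3478), so γ^2 - 121 = 2√(3478); squaring, (γ^2 - 121)^2 = 4·3478, i.e. γ^4 - 242γ^2 + 14641 - 13912 = 0, i.e. γ^4 - 242γ^2 + 729 = 0. So γ is a root of x^4 - 242x^2 + 729. This polynomial is irreducible over Q: it has no rational root (each ±√74 ± √47 is irrational), and any factorization into two quadratics over Q would force √(3478) ∈ Q (pairing opposite roots) or √74, √47 ∈ Q (other pairings), all impossible. Hence [Q(γ):Q] = 4 = [Q(√74, √47):Q], so Q(γ) = Q(√74, √47).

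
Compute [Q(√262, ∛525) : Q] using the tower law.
[Q(√262, ∛525) : Q] = 6

Let L = Q(√262, ∛525). Since Q(√262) ⊂ L and [Q(√262):Q] = 2, the tower law gives 2 | [L:Q]. Likewise Q(∛525) ⊂ L with [Q(∛525):Q] = 3 (because 525 is not a perfect cube), so 3 | [L:Q]. As gcd(2,3) = 1, [L:Q] is divisible by 6. Conversely L is generated over Q by √262 and ∛525, so [L:Q] ≤ 2·3 = 6. Therefore [Q(√262, ∛525) : Q] = 6.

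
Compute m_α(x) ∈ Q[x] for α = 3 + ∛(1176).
m_α(x) = x^3 - 9x^2 + 27x - 1203

Set β = α - 3 = ∛(1176), so β^3 = 1176. Then (α - 3)^3 - 1176 = 0, i.e. α is a root of g(x) = (x - 3)^3 - 1176 = x^3 - 9x^2 + 27x - 1203. Since g(x) = h(x - 3) where h(x) = x^3 - 1176, and h is irreducible over Q (because 1176 is not a perfect cube, so h has no rational root, and a monic cubic with no rational root is irreducible), g is also irreducible (irreducibility is preserved under the substitution x → x - 3). Hence m_α(x) = x^3 - 9x^2 + 27x - 1203.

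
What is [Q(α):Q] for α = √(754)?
[Q(α):Q] = 2

[Q(α):Q] equals the degree of the minimal polynomial of α. Here α^2 = 754 and x^2 - 754 is irreducible (d = 754 is squarefree, ≠ 1, hence not a square), so deg(m_α) = 2. Thus [Q(α):Q] = 2.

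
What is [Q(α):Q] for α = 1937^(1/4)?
[Q(α):Q] = 4

α is a root of x^4 - 1937. By Eisenstein's criterion at the prime p = 13 (which divides the constant term 1937 but p^2 = 169 does not, since 1937 is squarefree), x^4 - 1937 is irreducible over Q. Hence [Q(α):Q] = 4.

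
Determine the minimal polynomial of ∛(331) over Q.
m_α(x) = x^3 - 331

α satisfies α^3 = 331, so x^3 - 331 annihilates α. By the rational root test, a rational root p/q (in lowest terms) of x^3 - 331 would satisfy p^3 = 331 q^3, forcing q = 1 and p^3 = 331; but 331 is not a perfect cube, contradiction. A monic cubic over Q with no rational root is irreducible (any nontrivial factorization would include a linear factor). Hence x^3 - 331 is the minimal polynomial of α, and in particular [Q(α):Q] = 3.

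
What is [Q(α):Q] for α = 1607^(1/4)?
[Q(α):Q] = 4

α is a root of x^4 - 1607. By Eisenstein's criterion at the prime p = 1607 (which divides the constant term 1607 but p^2 = 2582449 does not, since 1607 is squarefree), x^4 - 1607 is irreducible over Q. Hence [Q(α):Q] = 4.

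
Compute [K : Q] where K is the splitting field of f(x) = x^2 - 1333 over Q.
[K : Q] = 2

f(x) = x^2 - 1333 factors as (x - √1333)(x + √1333). The splitting field is K = Q(√1333). Since 1333 is squarefree and > 1, it is not a perfect square, so x^2 - 1333 is irreducible over Q and [Q(√1333) : Q] = 2. Hence [K : Q] = 2.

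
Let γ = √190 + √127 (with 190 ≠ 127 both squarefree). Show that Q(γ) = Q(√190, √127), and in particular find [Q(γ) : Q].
[Q(γ) : Q] = 4 (equivalently, Q(γ) = Q(√190, √127))

Obviously Q(γ) ⊆ Q(√190, √127), and [Q(√190, √127):Q] = 4 (since 190, 127 are distinct squarefree integers > 1 with 24130 not a perfect square). To show equality we compute the minimal polynomial of γ. From γ = √190 + √127: γ^2 = 190 + 2√(24130) + 127 = 317 + 2√(24130), so γ^2 - 317 = 2√(24130); squaring, (γ^2 - 317)^2 = 4·24130, i.e. γ^4 - 634γ^2 + 100489 - 96520 = 0, i.e. γ^4 - 634γ^2 + 3969 = 0. So γ is a root of x^4 - 634x^2 + 3969. This polynomial is irreducible over Q: it has no rational root (each ±√190 ± √127 is irrational), and any factorization into two quadratics over Q would force √(24130) ∈ Q (pairing opposite roots) or √190, √127 ∈ Q (other pairings), all impossible. Hence [Q(γ):Q] = 4 = [Q(√190, √127):Q], so Q(γ) = Q(√190, √127).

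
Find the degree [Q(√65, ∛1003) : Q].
[Q(√65, ∛1003) : Q] = 6

Let L = Q(√65, ∛1003). Since Q(√65) ⊂ L and [Q(√65):Q] = 2, the tower law gives 2 | [L:Q]. Likewise Q(∛1003) ⊂ L with [Q(∛1003):Q] = 3 (because 1003 is not a perfect cube), so 3 | [L:Q]. As gcd(2,3) = 1, [L:Q] is divisible by 6. Conversely L is generated over Q by √65 and ∛1003, so [L:Q] ≤ 2·3 = 6. Therefore [Q(√65, ∛1003) : Q] = 6.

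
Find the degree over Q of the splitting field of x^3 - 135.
[K : Q] = 6

The roots of x^3 - 135 are ∛135, ω∛135, ω^2∛135 where ω = e^(2πi/3) is a primitive cube root of unity, so K = Q(∛135, ω). Now [Q(∛135):Q] = 3 (since 135 is not a perfect cube, x^3 - 135 is irreducible) and [Q(ω):Q] = 2. Both 2 and 3 divide [K:Q], and [K:Q] ≤ 3·2 = 6, so [K:Q] = 6. (Equivalently: Q(∛135) ⊂ R but ω ∉ R, so [K : Q(∛135)] = 2.)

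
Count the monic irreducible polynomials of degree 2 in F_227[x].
There are 25651 monic irreducible polynomials of degree 2 over F_227

Each element of F_{227^2} that lies in no proper subfield is a root of exactly one monic irreducible of degree 2 over F_227, and each such polynomial has 2 distinct roots in F_{227^2}. By Möbius inversion the count is N_227(2) = (1/2) Σ_{d|2} μ(2/d) · 227^d = (1/2)(μ(2)·227^1 + μ(1)·227^2) = 51302/2 = 25651.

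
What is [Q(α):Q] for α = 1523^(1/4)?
[Q(α):Q] = 4

α is a root of x^4 - 1523. By Eisenstein's criterion at the prime p = 1523 (which divides the constant term 1523 but p^2 = 2319529 does not, since 1523 is squarefree), x^4 - 1523 is irreducible over Q. Hence [Q(α):Q] = 4.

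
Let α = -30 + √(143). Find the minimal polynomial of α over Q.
m_α(x) = x^2 + 60x + 757

From α + 30 = √(143), squaring gives (α + 30)^2 = 143, i.e. α^2 + 60α + 900 = 143, so α^2 + 60α + 757 = 0. The discriminant of x^2 + 60x + 757 is (60)^2 - 4·(757) = 3600 - 3028 = 572, and 4·(143) is not a perfect square in Q since 143 is squarefree and ≠ 1. Hence x^2 + 60x + 757 is irreducible over Q and is the minimal polynomial of α.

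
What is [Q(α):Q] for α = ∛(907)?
[Q(α):Q] = 3

The minimal polynomial of α is x^3 - 907, irreducible over Q since 907 is not a perfect cube (so x^3 - 907 has no rational root). Hence [Q(α):Q] = deg(m_α) = 3.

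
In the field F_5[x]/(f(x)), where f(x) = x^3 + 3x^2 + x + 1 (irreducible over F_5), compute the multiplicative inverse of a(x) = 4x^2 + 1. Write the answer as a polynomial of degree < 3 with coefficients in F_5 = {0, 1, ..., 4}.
a(x)^(-1) ≡ 4x^2 + 4x + 4 (mod f(x))

Since f is irreducible over F_5, F_5[x]/(f) is a field and a(x) ≠ 0 has an inverse. Apply the extended Euclidean algorithm to f(x) and a(x) in F_5[x]: f(x) = (4x + 2)·a(x) + (2x + 4);  a(x) = (2x + 1)·(2x + 4) + (2). The last nonzero remainder is the constant 2 = gcd(f, a) in F_5. Back-substituting through the division chain expresses 2 = s(x)·a(x) + t(x)·f(x) with s(x) ≡ 3x^2 + 3x + 3 (mod f), so (3x^2 + 3x + 3)·a(x) ≡ 2 (mod f). Multiplying by 2^(-1) ≡ 3 in F_5 gives a(x)^(-1) ≡ 3·(3x^2 + 3x + 3) ≡ 4x^2 + 4x + 4 (mod f). Check: (4x^2 + 1)·(4x^2 + 4x + 4) = x^4 + x^3 + 4x + 4 ≡ 1 (mod x^3 + 3x^2 + x + 1).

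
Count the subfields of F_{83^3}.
F_{83^3} has 2 subfields

The subfields of F_{p^n} are exactly the fields F_{p^d} for d | n (each is the fixed field of the unique index-d subgroup of Gal(F_{p^n}/F_p) ≅ Z/nZ). The divisors of n = 3 are {1, 3}, giving 2 subfields: F_{83^1}, F_{83^3}.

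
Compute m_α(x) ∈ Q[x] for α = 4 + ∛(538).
m_α(x) = x^3 - 12x^2 + 48x - 602

Set β = α - 4 = ∛(538), so β^3 = 538. Then (α - 4)^3 - 538 = 0, i.e. α is a root of g(x) = (x - 4)^3 - 538 = x^3 - 12x^2 + 48x - 602. Since g(x) = h(x - 4) where h(x) = x^3 - 538, and h is irreducible over Q (because 538 is not a perfect cube, so h has no rational root, and a monic cubic with no rational root is irreducible), g is also irreducible (irreducibility is preserved under the substitution x → x - 4). Hence m_α(x) = x^3 - 12x^2 + 48x - 602.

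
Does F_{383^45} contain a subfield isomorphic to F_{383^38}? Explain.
No: F_{383^38} is not a subfield of F_{383^45}

F_{p^m} embeds in F_{p^n} iff m | n. Here 38 ∤ 45 (since 45 = 1·38 + 7 with remainder 7 ≠ 0), so F_{383^38} is not a subfield of F_{383^45}. Equivalently: if it were, the tower law would give 38 = [F_{383^38}:F_383] dividing [F_{383^45}:F_383] = 45, contradiction.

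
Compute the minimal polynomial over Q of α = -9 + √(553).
m_α(x) = x^2 + 18x - 472

From α + 9 = √(553), squaring gives (α + 9)^2 = 553, i.e. α^2 + 18α + 81 = 553, so α^2 + 18α - 472 = 0. The discriminant of x^2 + 18x - 472 is (18)^2 - 4·(-472) = 324 + 1888 = 2212, and 4·(553) is not a perfect square in Q since 553 is squarefree and ≠ 1. Hence x^2 + 18x - 472 is irreducible over Q and is the minimal polynomial of α.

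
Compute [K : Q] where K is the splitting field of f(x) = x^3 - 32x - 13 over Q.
[K : Q] = 6

By the rational root test, any rational root of the monic integer polynomial f(x) = x^3 - 32x - 13 must be an integer dividing the constant term -13, i.e. one of ±{1, 13}. Evaluating: f(1) = -44, f(-1) = 18, f(13) = 1768, f(-13) = -1794; none is 0, so f has no rational root and is therefore irreducible over Q (a cubic with no linear factor over a field is irreducible). For an irreducible cubic, the Galois group is A_3 or S_3 according as the discriminant disc(f) = -4a^3 - 27b^2 = -4·(-32)^3 - 27·(-13)^2 = 126509 is or is not a square in Q. Here disc(f) = 126509 is not a perfect square in Q, so the Galois group of f over Q is not contained in A_3 and must be all of S_3. The splitting field has degree |S_3| = 6 over Q, so [K : Q] = 6.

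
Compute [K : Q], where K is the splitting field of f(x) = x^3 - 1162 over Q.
[K : Q] = 6

The roots of x^3 - 1162 are ∛1162, ω∛1162, ω^2∛1162 where ω = e^(2πi/3) is a primitive cube root of unity, so K = Q(∛1162, ω). Now [Q(∛1162):Q] = 3 (since 1162 is not a perfect cube, x^3 - 1162 is irreducible) and [Q(ω):Q] = 2. Both 2 and 3 divide [K:Q], and [K:Q] ≤ 3·2 = 6, so [K:Q] = 6. (Equivalently: Q(∛1162) ⊂ R but ω ∉ R, so [K : Q(∛1162)] = 2.)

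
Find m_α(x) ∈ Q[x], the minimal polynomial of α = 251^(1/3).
m_α(x) = x^3 - 251

α satisfies α^3 = 251, so x^3 - 251 annihilates α. By the rational root test, a rational root p/q (in lowest terms) of x^3 - 251 would satisfy p^3 = 251 q^3, forcing q = 1 and p^3 = 251; but 251 is not a perfect cube, contradiction. A monic cubic over Q with no rational root is irreducible (any nontrivial factorization would include a linear factor). Hence x^3 - 251 is the minimal polynomial of α, and in particular [Q(α):Q] = 3.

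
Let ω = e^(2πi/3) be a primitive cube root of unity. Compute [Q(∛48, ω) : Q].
[Q(∛48, ω) : Q] = 6

[Q(∛48):Q] = 3 (min poly x^3 - 48, irreducible since 48 is not a perfect cube). [Q(ω):Q] = 2 (min poly x^2 + x + 1). Since Q(∛48) ⊂ R and ω ∉ R, we have ω ∉ Q(∛48), so x^2 + x + 1 remains irreducible over Q(∛48) and [Q(∛48, ω) : Q(∛48)] = 2. By the tower law, [Q(∛48, ω) : Q] = 3 · 2 = 6. (In fact Q(∛48, ω) is the splitting field of x^3 - 48 over Q.)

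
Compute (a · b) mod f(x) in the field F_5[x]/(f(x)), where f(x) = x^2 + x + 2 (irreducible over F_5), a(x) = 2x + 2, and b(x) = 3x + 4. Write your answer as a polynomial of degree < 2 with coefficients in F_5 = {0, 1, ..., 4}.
a · b ≡ 3x + 1 (mod f(x))

Multiply in F_5[x]: a(x)·b(x) = (2x + 2)·(3x + 4) = x^2 + 4x + 3. This has degree ≥ 2, so divide by f(x) over F_5: x^2 + 4x + 3 = (1)·(x^2 + x + 2) + (3x + 1). Hence a·b ≡ 3x + 1 (mod f). (F_5[x]/(f) is a field with 5^2 = 25 elements since f is irreducible of degree 2.)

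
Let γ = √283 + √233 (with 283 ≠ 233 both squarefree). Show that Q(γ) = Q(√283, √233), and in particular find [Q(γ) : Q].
[Q(γ) : Q] = 4 (equivalently, Q(γ) = Q(√283, √233))

Obviously Q(γ) ⊆ Q(√283, √233), and [Q(√283, √233):Q] = 4 (since 283, 233 are distinct squarefree integers > 1 with 65939 not a perfect square). To show equality we compute the minimal polynomial of γ. From γ = √283 + √233: γ^2 = 283 + 2√(65939) + 233 = 516 + 2√(65939), so γ^2 - 516 = 2√(65939); squaring, (γ^2 - 516)^2 = 4·65939, i.e. γ^4 - 1032γ^2 + 266256 - 263756 = 0, i.e. γ^4 - 1032γ^2 + 2500 = 0. So γ is a root of x^4 - 1032x^2 + 2500. This polynomial is irreducible over Q: it has no rational root (each ±√283 ± √233 is irrational), and any factorization into two quadratics over Q would force √(65939) ∈ Q (pairing opposite roots) or √283, √233 ∈ Q (other pairings), all impossible. Hence [Q(γ):Q] = 4 = [Q(√283, √233):Q], so Q(γ) = Q(√283, √233).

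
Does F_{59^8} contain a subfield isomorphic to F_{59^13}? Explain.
No: F_{59^13} is not a subfield of F_{59^8}

F_{p^m} embeds in F_{p^n} iff m | n. Here 13 ∤ 8 (since 8 = 0·13 + 8 with remainder 8 ≠ 0), so F_{59^13} is not a subfield of F_{59^8}. Equivalently: if it were, the tower law would give 13 = [F_{59^13}:F_59] dividing [F_{59^8}:F_59] = 8, contradiction.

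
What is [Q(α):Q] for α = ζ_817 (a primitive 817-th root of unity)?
[Q(α):Q] = 756

The minimal polynomial of ζ_817 over Q is the 817-th cyclotomic polynomial Φ_817(x), which is irreducible over Q and has degree φ(817) = 756. Hence [Q(α):Q] = φ(817) = 756.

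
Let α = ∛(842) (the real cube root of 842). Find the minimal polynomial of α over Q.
m_α(x) = x^3 - 842

α satisfies α^3 = 842, so x^3 - 842 annihilates α. By the rational root test, a rational root p/q (in lowest terms) of x^3 - 842 would satisfy p^3 = 842 q^3, forcing q = 1 and p^3 = 842; but 842 is not a perfect cube, contradiction. A monic cubic over Q with no rational root is irreducible (any nontrivial factorization would include a linear factor). Hence x^3 - 842 is the minimal polynomial of α, and in particular [Q(α):Q] = 3.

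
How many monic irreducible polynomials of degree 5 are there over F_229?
There are 125952678384 monic irreducible polynomials of degree 5 over F_229

Each element of F_{229^5} that lies in no proper subfield is a root of exactly one monic irreducible of degree 5 over F_229, and each such polynomial has 5 distinct roots in F_{229^5}. By Möbius inversion the count is N_229(5) = (1/5) Σ_{d|5} μ(5/d) · 229^d = (1/5)(μ(5)·229^1 + μ(1)·229^5) = 629763391920/5 = 125952678384.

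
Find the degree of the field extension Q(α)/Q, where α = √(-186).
[Q(α):Q] = 2

[Q(α):Q] equals the degree of the minimal polynomial of α. Here α^2 = -186 and x^2 + 186 is irreducible (d = -186 is squarefree, ≠ 1, hence not a square), so deg(m_α) = 2. Thus [Q(α):Q] = 2.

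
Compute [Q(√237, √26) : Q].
[Q(√237, √26) : Q] = 4

[Q(√237):Q] = 2 (min poly x^2 - 237, irreducible since 237 is squarefree > 1). For the top step, suppose √26 ∈ Q(√237), say √26 = c + d√237 with c, d ∈ Q. Squaring: 26 = c^2 + 237d^2 + 2cd√237. Since √237 ∉ Q this forces 2cd = 0. If d = 0 then √26 = c ∈ Q, contradicting 26 squarefree > 1. If c = 0 then 26 = 237d^2, so 237·26 = (237d)^2 is a perfect square in Q — but 237·26 = 6162 is not a perfect square (since 237 and 26 are distinct squarefree integers). Contradiction. Hence √26 ∉ Q(√237), so x^2 - 26 stays irreducible over Q(√237) and [Q(√237, √26) : Q(√237)] = 2. By the tower law, [Q(√237, √26) : Q] = 2 · 2 = 4.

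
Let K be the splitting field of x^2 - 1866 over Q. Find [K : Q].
[K : Q] = 2

f(x) = x^2 - 1866 factors as (x - √1866)(x + √1866). The splitting field is K = Q(√1866). Since 1866 is squarefree and > 1, it is not a perfect square, so x^2 - 1866 is irreducible over Q and [Q(√1866) : Q] = 2. Hence [K : Q] = 2.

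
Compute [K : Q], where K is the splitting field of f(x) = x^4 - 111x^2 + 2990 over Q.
[K : Q] = 4

Solving the quadratic in x^2: x^2 = (111 ± √(111^2 - 4·2990))/2 = (111 ± √361)/2 = (111 ± 19)/2, giving x^2 = 65 or x^2 = 46. So f(x) = (x^2 - 65)(x^2 - 46) and the roots of f are ±√65, ±√46. Hence the splitting field is K = Q(√65, √46). Since 65 and 46 are distinct squarefree integers > 1, their product 2990 is not a perfect square, so √46 ∉ Q(√65). By the tower law [K:Q] = [Q(√65,√46):Q(√65)] · [Q(√65):Q] = 2 · 2 = 4.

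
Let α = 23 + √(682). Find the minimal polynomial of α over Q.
m_α(x) = x^2 - 46x - 153

From α - 23 = √(682), squaring gives (α - 23)^2 = 682, i.e. α^2 - 46α + 529 = 682, so α^2 - 46α - 153 = 0. The discriminant of x^2 - 46x - 153 is (-46)^2 - 4·(-153) = 2116 + 612 = 2728, and 4·(682) is not a perfect square in Q since 682 is squarefree and ≠ 1. Hence x^2 - 46x - 153 is irreducible over Q and is the minimal polynomial of α.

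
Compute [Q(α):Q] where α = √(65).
[Q(α):Q] = 2

[Q(α):Q] equals the degree of the minimal polynomial of α. Here α^2 = 65 and x^2 - 65 is irreducible (d = 65 is squarefree, ≠ 1, hence not a square), so deg(m_α) = 2. Thus [Q(α):Q] = 2.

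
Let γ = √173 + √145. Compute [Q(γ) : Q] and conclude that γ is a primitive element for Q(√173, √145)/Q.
[Q(γ) : Q] = 4 (equivalently, Q(γ) = Q(√173, √145))

Obviously Q(γ) ⊆ Q(√173, √145), and [Q(√173, √145):Q] = 4 (since 173, 145 are distinct squarefree integers > 1 with 25085 not a perfect square). To show equality we compute the minimal polynomial of γ. From γ = √173 + √145: γ^2 = 173 + 2√(25085) + 145 = 318 + 2√(25085), so γ^2 - 318 = 2√(25085); squaring, (γ^2 - 318)^2 = 4·25085, i.e. γ^4 - 636γ^2 + 101124 - 100340 = 0, i.e. γ^4 - 636γ^2 + 784 = 0. So γ is a root of x^4 - 636x^2 + 784. This polynomial is irreducible over Q: it has no rational root (each ±√173 ± √145 is irrational), and any factorization into two quadratics over Q would force √(25085) ∈ Q (pairing opposite roots) or √173, √145 ∈ Q (other pairings), all impossible. Hence [Q(γ):Q] = 4 = [Q(√173, √145):Q], so Q(γ) = Q(√173, √145).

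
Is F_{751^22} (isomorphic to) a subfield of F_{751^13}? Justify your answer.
No: F_{751^22} is not a subfield of F_{751^13}

F_{p^m} embeds in F_{p^n} iff m | n. Here 22 ∤ 13 (since 13 = 0·22 + 13 with remainder 13 ≠ 0), so F_{751^22} is not a subfield of F_{751^13}. Equivalently: if it were, the tower law would give 22 = [F_{751^22}:F_751] dividing [F_{751^13}:F_751] = 13, contradiction.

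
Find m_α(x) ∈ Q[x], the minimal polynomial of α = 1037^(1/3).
m_α(x) = x^3 - 1037

α satisfies α^3 = 1037, so x^3 - 1037 annihilates α. By the rational root test, a rational root p/q (in lowest terms) of x^3 - 1037 would satisfy p^3 = 1037 q^3, forcing q = 1 and p^3 = 1037; but 1037 is not a perfect cube, contradiction. A monic cubic over Q with no rational root is irreducible (any nontrivial factorization would include a linear factor). Hence x^3 - 1037 is the minimal polynomial of α, and in particular [Q(α):Q] = 3.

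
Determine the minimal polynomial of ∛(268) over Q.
m_α(x) = x^3 - 268

α satisfies α^3 = 268, so x^3 - 268 annihilates α. By the rational root test, a rational root p/q (in lowest terms) of x^3 - 268 would satisfy p^3 = 268 q^3, forcing q = 1 and p^3 = 268; but 268 is not a perfect cube, contradiction. A monic cubic over Q with no rational root is irreducible (any nontrivial factorization would include a linear factor). Hence x^3 - 268 is the minimal polynomial of α, and in particular [Q(α):Q] = 3.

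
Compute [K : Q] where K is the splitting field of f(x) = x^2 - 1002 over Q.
[K : Q] = 2

f(x) = x^2 - 1002 factors as (x - √1002)(x + √1002). The splitting field is K = Q(√1002). Since 1002 is squarefree and > 1, it is not a perfect square, so x^2 - 1002 is irreducible over Q and [Q(√1002) : Q] = 2. Hence [K : Q] = 2.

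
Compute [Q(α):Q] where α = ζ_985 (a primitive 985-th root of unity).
[Q(α):Q] = 784

The minimal polynomial of ζ_985 over Q is the 985-th cyclotomic polynomial Φ_985(x), which is irreducible over Q and has degree φ(985) = 784. Hence [Q(α):Q] = φ(985) = 784.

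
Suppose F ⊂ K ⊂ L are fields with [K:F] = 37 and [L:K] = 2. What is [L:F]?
[L:F] = 74

The tower law says that for any tower of field extensions F ⊂ K ⊂ L with finite degrees, [L:F] = [L:K] · [K:F]. Here this gives [L:F] = 2 · 37 = 74.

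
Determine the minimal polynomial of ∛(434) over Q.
m_α(x) = x^3 - 434

α satisfies α^3 = 434, so x^3 - 434 annihilates α. By the rational root test, a rational root p/q (in lowest terms) of x^3 - 434 would satisfy p^3 = 434 q^3, forcing q = 1 and p^3 = 434; but 434 is not a perfect cube, contradiction. A monic cubic over Q with no rational root is irreducible (any nontrivial factorization would include a linear factor). Hence x^3 - 434 is the minimal polynomial of α, and in particular [Q(α):Q] = 3.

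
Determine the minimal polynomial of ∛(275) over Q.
m_α(x) = x^3 - 275

α satisfies α^3 = 275, so x^3 - 275 annihilates α. By the rational root test, a rational root p/q (in lowest terms) of x^3 - 275 would satisfy p^3 = 275 q^3, forcing q = 1 and p^3 = 275; but 275 is not a perfect cube, contradiction. A monic cubic over Q with no rational root is irreducible (any nontrivial factorization would include a linear factor). Hence x^3 - 275 is the minimal polynomial of α, and in particular [Q(α):Q] = 3.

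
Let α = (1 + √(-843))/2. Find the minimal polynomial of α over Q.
m_α(x) = x^2 - x + 211

From 2α - 1 = √(-843), squaring gives (2α - 1)^2 = -843, i.e. 4α^2 - 4α + 1 = -843, so α^2 - α + (1 + 843)/4 = 0. Since -843 ≡ 1 (mod 4), (1 + 843)/4 = 211 ∈ Z. The polynomial x^2 - x + 211 has discriminant 1 - 4·(211) = -843, which is not a perfect square in Q (d = -843 is squarefree and ≠ 1), so x^2 - x + 211 is irreducible over Q. It is the minimal polynomial of α.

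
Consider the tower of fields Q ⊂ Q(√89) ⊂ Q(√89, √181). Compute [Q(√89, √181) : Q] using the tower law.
[Q(√89, √181) : Q] = 4

[Q(√89):Q] = 2 (min poly x^2 - 89, irreducible since 89 is squarefree > 1). For the top step, suppose √181 ∈ Q(√89), say √181 = c + d√89 with c, d ∈ Q. Squaring: 181 = c^2 + 89d^2 + 2cd√89. Since √89 ∉ Q this forces 2cd = 0. If d = 0 then √181 = c ∈ Q, contradicting 181 squarefree > 1. If c = 0 then 181 = 89d^2, so 89·181 = (89d)^2 is a perfect square in Q — but 89·181 = 16109 is not a perfect square (since 89 and 181 are distinct squarefree integers). Contradiction. Hence √181 ∉ Q(√89), so x^2 - 181 stays irreducible over Q(√89) and [Q(√89, √181) : Q(√89)] = 2. By the tower law, [Q(√89, √181) : Q] = 2 · 2 = 4.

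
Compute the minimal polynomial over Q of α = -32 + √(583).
m_α(x) = x^2 + 64x + 441

From α + 32 = √(583), squaring gives (α + 32)^2 = 583, i.e. α^2 + 64α + 1024 = 583, so α^2 + 64α + 441 = 0. The discriminant of x^2 + 64x + 441 is (64)^2 - 4·(441) = 4096 - 1764 = 2332, and 4·(583) is not a perfect square in Q since 583 is squarefree and ≠ 1. Hence x^2 + 64x + 441 is irreducible over Q and is the minimal polynomial of α.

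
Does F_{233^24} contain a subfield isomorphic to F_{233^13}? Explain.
No: F_{233^13} is not a subfield of F_{233^24}

F_{p^m} embeds in F_{p^n} iff m | n. Here 13 ∤ 24 (since 24 = 1·13 + 11 with remainder 11 ≠ 0), so F_{233^13} is not a subfield of F_{233^24}. Equivalently: if it were, the tower law would give 13 = [F_{233^13}:F_233] dividing [F_{233^24}:F_233] = 24, contradiction.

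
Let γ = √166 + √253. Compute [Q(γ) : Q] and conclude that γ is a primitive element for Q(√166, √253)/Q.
[Q(γ) : Q] = 4 (equivalently, Q(γ) = Q(√166, √253))

Obviously Q(γ) ⊆ Q(√166, √253), and [Q(√166, √253):Q] = 4 (since 166, 253 are distinct squarefree integers > 1 with 41998 not a perfect square). To show equality we compute the minimal polynomial of γ. From γ = √166 + √253: γ^2 = 166 + 2√(41998) + 253 = 419 + 2√(41998), so γ^2 - 419 = 2√(41998); squaring, (γ^2 - 419)^2 = 4·41998, i.e. γ^4 - 838γ^2 + 175561 - 167992 = 0, i.e. γ^4 - 838γ^2 + 7569 = 0. So γ is a root of x^4 - 838x^2 + 7569. This polynomial is irreducible over Q: it has no rational root (each ±√166 ± √253 is irrational), and any factorization into two quadratics over Q would force √(41998) ∈ Q (pairing opposite roots) or √166, √253 ∈ Q (other pairings), all impossible. Hence [Q(γ):Q] = 4 = [Q(√166, √253):Q], so Q(γ) = Q(√166, √253).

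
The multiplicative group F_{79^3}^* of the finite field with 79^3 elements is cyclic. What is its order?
|F_{79^3}^*| = 493038

F_{79^3} has 79^3 = 493039 elements; its multiplicative group consists of all nonzero elements, so |F_{79^3}^*| = 493039 - 1 = 493038. (It is cyclic since any finite subgroup of the multiplicative group of a field is cyclic.)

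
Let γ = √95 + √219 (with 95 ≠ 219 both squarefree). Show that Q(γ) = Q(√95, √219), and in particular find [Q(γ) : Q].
[Q(γ) : Q] = 4 (equivalently, Q(γ) = Q(√95, √219))

Obviously Q(γ) ⊆ Q(√95, √219), and [Q(√95, √219):Q] = 4 (since 95, 219 are distinct squarefree integers > 1 with 20805 not a perfect square). To show equality we compute the minimal polynomial of γ. From γ = √95 + √219: γ^2 = 95 + 2√(20805) + 219 = 314 + 2√(20805), so γ^2 - 314 = 2√(20805); squaring, (γ^2 - 314)^2 = 4·20805, i.e. γ^4 - 628γ^2 + 98596 - 83220 = 0, i.e. γ^4 - 628γ^2 + 15376 = 0. So γ is a root of x^4 - 628x^2 + 15376. This polynomial is irreducible over Q: it has no rational root (each ±√95 ± √219 is irrational), and any factorization into two quadratics over Q would force √(20805) ∈ Q (pairing opposite roots) or √95, √219 ∈ Q (other pairings), all impossible. Hence [Q(γ):Q] = 4 = [Q(√95, √219):Q], so Q(γ) = Q(√95, √219).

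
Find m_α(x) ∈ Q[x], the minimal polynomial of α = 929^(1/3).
m_α(x) = x^3 - 929

α satisfies α^3 = 929, so x^3 - 929 annihilates α. By the rational root test, a rational root p/q (in lowest terms) of x^3 - 929 would satisfy p^3 = 929 q^3, forcing q = 1 and p^3 = 929; but 929 is not a perfect cube, contradiction. A monic cubic over Q with no rational root is irreducible (any nontrivial factorization would include a linear factor). Hence x^3 - 929 is the minimal polynomial of α, and in particular [Q(α):Q] = 3.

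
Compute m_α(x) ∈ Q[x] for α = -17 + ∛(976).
m_α(x) = x^3 + 51x^2 + 867x + 3937

Set β = α + 17 = ∛(976), so β^3 = 976. Then (α + 17)^3 - 976 = 0, i.e. α is a root of g(x) = (x + 17)^3 - 976 = x^3 + 51x^2 + 867x + 3937. Since g(x) = h(x + 17) where h(x) = x^3 - 976, and h is irreducible over Q (because 976 is not a perfect cube, so h has no rational root, and a monic cubic with no rational root is irreducible), g is also irreducible (irreducibility is preserved under the substitution x → x + 17). Hence m_α(x) = x^3 + 51x^2 + 867x + 3937.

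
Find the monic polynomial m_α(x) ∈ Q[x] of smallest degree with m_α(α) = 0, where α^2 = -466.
m_α(x) = x^2 + 466

α satisfies α^2 + 466 = 0, so x^2 + 466 annihilates α. Since d = -466 is squarefree and ≠ 1, it is not a perfect square in Q, so x^2 + 466 has no rational root and is therefore irreducible over Q (a degree-2 polynomial over a field is irreducible iff it has no root). Hence m_α(x) = x^2 + 466.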